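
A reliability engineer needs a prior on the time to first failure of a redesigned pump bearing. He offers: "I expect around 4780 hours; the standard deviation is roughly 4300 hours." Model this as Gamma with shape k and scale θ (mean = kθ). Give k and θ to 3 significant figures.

k ≈ 1.24, θ ≈ 3870

For Gamma(k, scale θ): mean = kθ, variance = kθ², so CV = 1/√k.
CV = SD/mean = 4300/4780 = 0.8996, hence k = 1/CV² = 1.24.
Then θ = mean/k = 4780/1.24 = 3870.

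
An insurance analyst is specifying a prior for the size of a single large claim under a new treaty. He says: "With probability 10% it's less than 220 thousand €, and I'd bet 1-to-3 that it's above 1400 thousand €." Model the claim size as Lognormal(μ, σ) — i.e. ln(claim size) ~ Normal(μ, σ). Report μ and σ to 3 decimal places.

μ ≈ 6.606, σ ≈ 0.946

If T ~ Lognormal(μ,σ) then ln T ~ Normal(μ,σ), so the p-quantile of ln T is μ + z_p·σ.
ln(220) = 5.394 and ln(1400) = 7.244; z_{0.1} = -1.282, z_{0.75} = 0.6745.
σ = (7.244 − 5.394)/(0.6745 − (-1.282)) = 0.946.
μ = 5.394 − (-1.282)·0.946 = 6.606.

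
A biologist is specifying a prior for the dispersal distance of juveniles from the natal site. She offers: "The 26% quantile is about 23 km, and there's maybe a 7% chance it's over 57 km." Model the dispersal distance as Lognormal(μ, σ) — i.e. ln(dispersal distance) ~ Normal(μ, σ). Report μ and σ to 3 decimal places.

If T ~ Lognormal(μ,σ) then ln T ~ Normal(μ,σ), so the p-quantile of ln T is μ + z_p·σ.
ln(23) = 3.135 and ln(57) = 4.043; z_{0.26} = -0.6433, z_{0.93} = 1.476.
σ = (4.043 − 3.135)/(1.476 − (-0.6433)) = 0.428.
μ = 3.135 − (-0.6433)·0.428 = 3.411.

μ ≈ 3.411, σ ≈ 0.428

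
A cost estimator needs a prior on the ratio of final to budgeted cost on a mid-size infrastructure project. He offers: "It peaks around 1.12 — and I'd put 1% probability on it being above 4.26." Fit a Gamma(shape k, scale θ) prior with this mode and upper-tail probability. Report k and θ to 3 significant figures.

Gamma(k,θ) with k>1 has mode (k−1)θ, so θ = 1.12/(k−1).
Need P(X < 4.26) = 0.99 with θ tied to k this way. Start at k = 2, θ = 1.12: P(X<4.26) ≈ 0.893.
Too low — raise k to concentrate. Iterating converges to k ≈ 3.37.
Then θ = 1.12/(3.37−1) ≈ 0.472.

k ≈ 3.37, θ ≈ 0.472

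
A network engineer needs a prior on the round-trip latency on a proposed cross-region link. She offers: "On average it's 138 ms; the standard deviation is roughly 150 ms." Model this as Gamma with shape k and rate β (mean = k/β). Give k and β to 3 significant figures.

k ≈ 0.846, β ≈ 0.00613

For Gamma(k, rate β): mean = k/β, variance = k/β², so CV = 1/√k.
CV = SD/mean = 150/138 = 1.087, hence k = 1/CV² = 0.846.
Then β = k/mean = 0.846/138 = 0.00613.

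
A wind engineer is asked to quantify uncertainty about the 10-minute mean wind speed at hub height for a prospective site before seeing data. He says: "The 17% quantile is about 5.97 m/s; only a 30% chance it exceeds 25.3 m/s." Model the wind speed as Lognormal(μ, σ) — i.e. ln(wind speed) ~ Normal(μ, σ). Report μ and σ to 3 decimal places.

If T ~ Lognormal(μ,σ) then ln T ~ Normal(μ,σ), so the p-quantile of ln T is μ + z_p·σ.
ln(5.97) = 1.787 and ln(25.3) = 3.231; z_{0.17} = -0.9542, z_{0.7} = 0.5244.
σ = (3.231 − 1.787)/(0.5244 − (-0.9542)) = 0.977.
μ = 1.787 − (-0.9542)·0.977 = 2.719.

μ ≈ 2.719, σ ≈ 0.977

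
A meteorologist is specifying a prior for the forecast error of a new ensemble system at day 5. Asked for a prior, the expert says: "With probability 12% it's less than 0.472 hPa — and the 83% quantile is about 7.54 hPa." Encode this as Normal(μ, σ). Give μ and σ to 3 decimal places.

μ = 4.373, σ = 3.320

The p-quantile of Normal(μ,σ) is μ + z_p·σ, with z_{0.12} = -1.175 and z_{0.83} = 0.9542.
Eliminate σ: μ = (z₂·x₁ − z₁·x₂)/(z₂ − z₁) = (0.9542·0.472 − (-1.175)·7.54)/2.129 = 4.373.
Then σ = (x₂ − x₁)/(z₂ − z₁) = (7.54 − 0.472)/2.129 = 3.320.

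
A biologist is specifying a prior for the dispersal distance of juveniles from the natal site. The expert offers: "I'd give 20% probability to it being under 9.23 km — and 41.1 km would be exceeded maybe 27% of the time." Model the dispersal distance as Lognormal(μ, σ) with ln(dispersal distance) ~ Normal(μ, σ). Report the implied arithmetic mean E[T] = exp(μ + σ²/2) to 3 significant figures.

E[T] ≈ 37.1 km

If T ~ Lognormal(μ,σ) then ln T ~ Normal(μ,σ), so the p-quantile of ln T is μ + z_p·σ.
ln(9.23) = 2.222 and ln(41.1) = 3.716; z_{0.2} = -0.8416, z_{0.73} = 0.6128.
σ = (3.716 − 2.222)/(0.6128 − (-0.8416)) = 1.027.
μ = 2.222 − (-0.8416)·1.027 = 3.087.
E[T] = exp(μ + σ²/2) = exp(3.087 + 0.5273) = 37.1 km.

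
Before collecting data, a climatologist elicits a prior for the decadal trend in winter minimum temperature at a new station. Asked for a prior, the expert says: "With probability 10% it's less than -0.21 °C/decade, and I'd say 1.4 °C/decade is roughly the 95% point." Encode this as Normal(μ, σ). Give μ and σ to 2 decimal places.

The p-quantile of Normal(μ,σ) is μ + z_p·σ, with z_{0.1} = -1.282 and z_{0.95} = 1.645.
Eliminate σ: μ = (z₂·x₁ − z₁·x₂)/(z₂ − z₁) = (1.645·-0.21 − (-1.282)·1.4)/2.926 = 0.50.
Then σ = (x₂ − x₁)/(z₂ − z₁) = (1.4 − -0.21)/2.926 = 0.55.

μ = 0.50, σ = 0.55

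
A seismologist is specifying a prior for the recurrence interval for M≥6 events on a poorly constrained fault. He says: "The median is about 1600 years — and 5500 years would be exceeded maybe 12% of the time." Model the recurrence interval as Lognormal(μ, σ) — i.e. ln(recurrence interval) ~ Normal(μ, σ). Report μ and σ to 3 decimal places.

μ ≈ 7.378, σ ≈ 1.051

If T ~ Lognormal(μ,σ) then ln T ~ Normal(μ,σ), so the p-quantile of ln T is μ + z_p·σ.
ln(1600) = 7.378 and ln(5500) = 8.613; z_{0.5} = 0, z_{0.88} = 1.175.
σ = (8.613 − 7.378)/(1.175 − (0)) = 1.051.
μ = 7.378 − (0)·1.051 = 7.378.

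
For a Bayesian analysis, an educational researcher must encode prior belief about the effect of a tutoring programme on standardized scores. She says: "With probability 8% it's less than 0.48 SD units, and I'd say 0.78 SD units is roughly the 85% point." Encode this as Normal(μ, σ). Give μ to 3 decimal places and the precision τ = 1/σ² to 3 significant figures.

The p-quantile of Normal(μ,σ) is μ + z_p·σ, with z_{0.08} = -1.405 and z_{0.85} = 1.036.
Eliminate σ: μ = (z₂·x₁ − z₁·x₂)/(z₂ − z₁) = (1.036·0.48 − (-1.405)·0.78)/2.442 = 0.653.
Then σ = (x₂ − x₁)/(z₂ − z₁) = (0.78 − 0.48)/2.442 = 0.123.
Precision τ = 1/σ² = 1/0.1229² = 66.2.

μ = 0.653, τ = 66.2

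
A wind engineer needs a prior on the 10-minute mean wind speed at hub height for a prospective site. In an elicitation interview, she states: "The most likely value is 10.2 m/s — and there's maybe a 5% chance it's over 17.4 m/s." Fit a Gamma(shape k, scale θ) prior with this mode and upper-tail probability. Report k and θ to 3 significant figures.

Gamma(k,θ) with k>1 has mode (k−1)θ, so θ = 10.2/(k−1).
Need P(X < 17.4) = 0.95 with θ tied to k this way. Start at k = 2, θ = 10.2: P(X<17.4) ≈ 0.509.
Too low — raise k to concentrate. Iterating converges to k ≈ 10.8.
Then θ = 10.2/(10.8−1) ≈ 1.04.

k ≈ 10.8, θ ≈ 1.04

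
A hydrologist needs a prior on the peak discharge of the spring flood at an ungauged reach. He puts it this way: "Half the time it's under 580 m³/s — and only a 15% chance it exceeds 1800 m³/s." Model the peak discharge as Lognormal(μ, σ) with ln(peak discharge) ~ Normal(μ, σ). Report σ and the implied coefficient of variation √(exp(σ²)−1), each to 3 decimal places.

σ ≈ 1.093, CV ≈ 1.517

If T ~ Lognormal(μ,σ) then ln T ~ Normal(μ,σ), so the p-quantile of ln T is μ + z_p·σ.
ln(580) = 6.363 and ln(1800) = 7.496; z_{0.5} = 0, z_{0.85} = 1.036.
σ = (7.496 − 6.363)/(1.036 − (0)) = 1.093.
μ = 6.363 − (0)·1.093 = 6.363.
CV = √(exp(σ²)−1) = √(exp(1.1940)−1) = 1.517.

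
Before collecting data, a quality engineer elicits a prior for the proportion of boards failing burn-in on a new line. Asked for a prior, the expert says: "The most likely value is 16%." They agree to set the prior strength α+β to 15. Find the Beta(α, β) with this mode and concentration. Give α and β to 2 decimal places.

For α,β > 1 the Beta mode is (α−1)/(α+β−2). With α+β = 15, the mode is (α−1)/13.
Set (α−1)/13 = 0.16 → α = 1 + 0.16·13 = 3.08.
β = 15 − α = 11.92.

α = 3.08, β = 11.92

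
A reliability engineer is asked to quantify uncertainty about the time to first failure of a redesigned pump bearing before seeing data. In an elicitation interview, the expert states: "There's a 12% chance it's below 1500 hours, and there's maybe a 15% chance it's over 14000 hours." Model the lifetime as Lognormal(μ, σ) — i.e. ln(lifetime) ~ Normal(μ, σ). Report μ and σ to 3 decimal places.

μ ≈ 8.500, σ ≈ 1.010

If T ~ Lognormal(μ,σ) then ln T ~ Normal(μ,σ), so the p-quantile of ln T is μ + z_p·σ.
ln(1500) = 7.313 and ln(14000) = 9.547; z_{0.12} = -1.175, z_{0.85} = 1.036.
σ = (9.547 − 7.313)/(1.036 − (-1.175)) = 1.010.
μ = 7.313 − (-1.175)·1.010 = 8.500.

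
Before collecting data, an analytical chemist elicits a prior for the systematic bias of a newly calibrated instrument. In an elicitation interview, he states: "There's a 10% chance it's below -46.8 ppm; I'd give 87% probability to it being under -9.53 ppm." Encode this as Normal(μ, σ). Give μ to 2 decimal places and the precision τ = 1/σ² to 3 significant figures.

For Normal(μ,σ), the p-quantile is μ + z_p·σ. Here z_{0.1} = -1.282, z_{0.87} = 1.126.
So -46.8 = μ − 1.282σ and -9.53 = μ + 1.126σ.
Subtracting: σ = (-9.53 − -46.8)/(1.126 − (-1.282)) = 15.48.
Then μ = -46.8 − (-1.282)·15.48 = -26.96.
Precision τ = 1/σ² = 1/15.48² = 0.00417.

μ = -26.96, τ = 0.00417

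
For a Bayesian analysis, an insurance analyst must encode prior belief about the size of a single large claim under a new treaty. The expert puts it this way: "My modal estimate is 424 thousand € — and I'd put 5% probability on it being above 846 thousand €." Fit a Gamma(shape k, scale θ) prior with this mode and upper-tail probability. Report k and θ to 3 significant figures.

Gamma(k,θ) with k>1 has mode (k−1)θ, so θ = 424/(k−1).
Need P(X < 846) = 0.95 with θ tied to k this way. Start at k = 2, θ = 424: P(X<846) ≈ 0.593.
Too low — raise k to concentrate. Iterating converges to k ≈ 6.81.
Then θ = 424/(6.81−1) ≈ 73.

k ≈ 6.81, θ ≈ 73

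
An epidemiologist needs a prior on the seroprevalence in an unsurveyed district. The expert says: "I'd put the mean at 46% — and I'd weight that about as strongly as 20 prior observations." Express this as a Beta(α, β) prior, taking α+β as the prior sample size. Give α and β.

α = 9.2, β = 10.8

Under the effective-sample-size interpretation, Beta(α, β) has prior mean α/(α+β) and prior sample size α+β.
So α+β = 20 and α/(α+β) = 0.46, giving α = 0.46·20 = 9.2 and β = 20 − 9.2 = 10.8.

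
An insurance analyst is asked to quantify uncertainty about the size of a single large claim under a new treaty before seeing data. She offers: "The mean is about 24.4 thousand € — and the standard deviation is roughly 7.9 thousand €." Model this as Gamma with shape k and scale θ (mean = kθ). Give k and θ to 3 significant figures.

k ≈ 9.54, θ ≈ 2.56

For Gamma(k, scale θ): mean = kθ, variance = kθ², so CV = 1/√k.
CV = SD/mean = 7.9/24.4 = 0.3238, hence k = 1/CV² = 9.54.
Then θ = mean/k = 24.4/9.54 = 2.56.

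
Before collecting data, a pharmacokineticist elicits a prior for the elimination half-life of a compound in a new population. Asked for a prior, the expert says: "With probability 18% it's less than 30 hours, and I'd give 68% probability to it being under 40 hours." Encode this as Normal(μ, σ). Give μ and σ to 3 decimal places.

The p-quantile of Normal(μ,σ) is μ + z_p·σ, with z_{0.18} = -0.9154 and z_{0.68} = 0.4677.
Eliminate σ: μ = (z₂·x₁ − z₁·x₂)/(z₂ − z₁) = (0.4677·30 − (-0.9154)·40)/1.383 = 36.618.
Then σ = (x₂ − x₁)/(z₂ − z₁) = (40 − 30)/1.383 = 7.230.

μ = 36.618, σ = 7.230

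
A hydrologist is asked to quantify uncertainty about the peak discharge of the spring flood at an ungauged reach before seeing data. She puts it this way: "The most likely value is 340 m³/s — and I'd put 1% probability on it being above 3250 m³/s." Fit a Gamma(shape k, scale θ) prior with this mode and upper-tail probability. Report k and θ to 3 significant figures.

Gamma(k,θ) with k>1 has mode (k−1)θ, so θ = 340/(k−1).
Need P(X < 3250) = 0.99 with θ tied to k this way. Start at k = 2, θ = 340: P(X<3250) ≈ 0.999.
Too high — lower k to spread out. Iterating converges to k ≈ 1.62.
Then θ = 340/(1.62−1) ≈ 550.

k ≈ 1.62, θ ≈ 550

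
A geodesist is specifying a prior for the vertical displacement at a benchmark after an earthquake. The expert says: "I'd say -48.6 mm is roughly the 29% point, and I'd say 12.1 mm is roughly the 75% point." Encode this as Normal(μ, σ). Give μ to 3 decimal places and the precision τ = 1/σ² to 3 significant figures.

For Normal(μ,σ), the p-quantile is μ + z_p·σ. Here z_{0.29} = -0.5534, z_{0.75} = 0.6745.
So -48.6 = μ − 0.5534σ and 12.1 = μ + 0.6745σ.
Subtracting: σ = (12.1 − -48.6)/(0.6745 − (-0.5534)) = 49.435.
Then μ = -48.6 − (-0.5534)·49.435 = -21.243.
Precision τ = 1/σ² = 1/49.44² = 0.000409.

μ = -21.243, τ = 0.000409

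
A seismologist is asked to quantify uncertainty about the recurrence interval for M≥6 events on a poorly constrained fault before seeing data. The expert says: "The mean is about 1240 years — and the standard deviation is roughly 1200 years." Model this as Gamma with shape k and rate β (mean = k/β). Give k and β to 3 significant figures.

For Gamma(k, rate β): mean = k/β, variance = k/β², so CV = 1/√k.
CV = SD/mean = 1200/1240 = 0.9677, hence k = 1/CV² = 1.07.
Then β = k/mean = 1.07/1240 = 0.000861.

k ≈ 1.07, β ≈ 0.000861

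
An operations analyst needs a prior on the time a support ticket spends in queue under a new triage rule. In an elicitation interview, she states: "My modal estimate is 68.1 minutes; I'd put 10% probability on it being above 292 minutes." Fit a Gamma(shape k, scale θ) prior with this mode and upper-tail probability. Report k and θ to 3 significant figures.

k ≈ 1.86, θ ≈ 79.4

Gamma(k,θ) with k>1 has mode (k−1)θ, so θ = 68.1/(k−1).
Need P(X < 292) = 0.9 with θ tied to k this way. Start at k = 2, θ = 68.1: P(X<292) ≈ 0.927.
Too high — lower k to spread out. Iterating converges to k ≈ 1.86.
Then θ = 68.1/(1.86−1) ≈ 79.4.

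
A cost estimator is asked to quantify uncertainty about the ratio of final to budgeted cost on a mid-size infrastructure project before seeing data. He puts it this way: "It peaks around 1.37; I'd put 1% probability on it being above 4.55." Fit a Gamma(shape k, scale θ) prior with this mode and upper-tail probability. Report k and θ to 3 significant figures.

Gamma(k,θ) with k>1 has mode (k−1)θ, so θ = 1.37/(k−1).
Need P(X < 4.55) = 0.99 with θ tied to k this way. Start at k = 2, θ = 1.37: P(X<4.55) ≈ 0.844.
Too low — raise k to concentrate. Iterating converges to k ≈ 4.05.
Then θ = 1.37/(4.05−1) ≈ 0.45.

k ≈ 4.05, θ ≈ 0.45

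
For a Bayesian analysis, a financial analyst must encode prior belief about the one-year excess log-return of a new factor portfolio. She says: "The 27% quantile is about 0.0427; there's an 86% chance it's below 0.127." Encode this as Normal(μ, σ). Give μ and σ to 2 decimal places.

μ = 0.07, σ = 0.05

For Normal(μ,σ), the p-quantile is μ + z_p·σ. Here z_{0.27} = -0.6128, z_{0.86} = 1.08.
So 0.0427 = μ − 0.6128σ and 0.127 = μ + 1.08σ.
Subtracting: σ = (0.127 − 0.0427)/(1.08 − (-0.6128)) = 0.05.
Then μ = 0.0427 − (-0.6128)·0.05 = 0.07.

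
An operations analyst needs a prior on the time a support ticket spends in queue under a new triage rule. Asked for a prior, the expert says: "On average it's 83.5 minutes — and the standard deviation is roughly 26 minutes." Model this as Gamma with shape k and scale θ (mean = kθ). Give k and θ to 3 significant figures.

k ≈ 10.3, θ ≈ 8.1

For Gamma(k, scale θ): mean = kθ, variance = kθ², so CV = 1/√k.
CV = SD/mean = 26/83.5 = 0.3114, hence k = 1/CV² = 10.3.
Then θ = mean/k = 83.5/10.3 = 8.1.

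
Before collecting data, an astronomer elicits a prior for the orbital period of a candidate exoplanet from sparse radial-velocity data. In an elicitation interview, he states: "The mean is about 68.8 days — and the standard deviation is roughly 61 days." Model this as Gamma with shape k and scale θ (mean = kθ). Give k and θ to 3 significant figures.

k ≈ 1.27, θ ≈ 54.1

For Gamma(k, scale θ): mean = kθ, variance = kθ², so CV = 1/√k.
CV = SD/mean = 61/68.8 = 0.8866, hence k = 1/CV² = 1.27.
Then θ = mean/k = 68.8/1.27 = 54.1.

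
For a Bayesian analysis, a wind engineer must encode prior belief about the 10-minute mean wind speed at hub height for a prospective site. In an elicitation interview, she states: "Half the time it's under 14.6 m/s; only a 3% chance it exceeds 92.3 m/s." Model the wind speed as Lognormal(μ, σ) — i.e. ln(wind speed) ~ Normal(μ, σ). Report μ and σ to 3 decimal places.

If T ~ Lognormal(μ,σ) then ln T ~ Normal(μ,σ), so the p-quantile of ln T is μ + z_p·σ.
ln(14.6) = 2.681 and ln(92.3) = 4.525; z_{0.5} = 0, z_{0.97} = 1.881.
σ = (4.525 − 2.681)/(1.881 − (0)) = 0.980.
μ = 2.681 − (0)·0.980 = 2.681.

μ ≈ 2.681, σ ≈ 0.980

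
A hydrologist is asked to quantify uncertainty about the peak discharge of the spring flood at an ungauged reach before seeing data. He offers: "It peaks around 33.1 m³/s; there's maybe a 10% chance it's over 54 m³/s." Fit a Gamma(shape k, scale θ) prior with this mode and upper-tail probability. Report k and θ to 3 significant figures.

Gamma(k,θ) with k>1 has mode (k−1)θ, so θ = 33.1/(k−1).
Need P(X < 54) = 0.9 with θ tied to k this way. Start at k = 2, θ = 33.1: P(X<54) ≈ 0.485.
Too low — raise k to concentrate. Iterating converges to k ≈ 8.86.
Then θ = 33.1/(8.86−1) ≈ 4.21.

k ≈ 8.86, θ ≈ 4.21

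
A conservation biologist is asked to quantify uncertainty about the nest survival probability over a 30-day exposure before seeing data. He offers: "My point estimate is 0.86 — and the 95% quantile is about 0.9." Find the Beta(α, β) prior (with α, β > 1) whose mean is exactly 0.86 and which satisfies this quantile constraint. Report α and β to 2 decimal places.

With mean 0.86 fixed, write α = 0.86s, β = 0.14s where s = α+β.
Need P(θ < 0.9) = 0.95 under Beta(0.86s, 0.14s). Normal approximation: (q−m)/√(m(1−m)/s) ≈ z_{0.95} = 1.64, so s ≈ 0.86·0.14·(1.64)²/(0.9−0.86)² = 203.6.
At s = 203.6: P(θ<0.9) ≈ 0.960. Adjusting to match 0.95 gives s ≈ 180.40.
So α = 0.86·180.40 ≈ 155.14, β = 0.14·180.40 ≈ 25.26.

α ≈ 155.14, β ≈ 25.26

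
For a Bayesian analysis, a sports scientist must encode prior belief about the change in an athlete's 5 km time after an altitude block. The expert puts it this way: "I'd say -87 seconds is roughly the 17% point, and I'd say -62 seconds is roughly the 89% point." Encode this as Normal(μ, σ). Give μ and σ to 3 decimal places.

The p-quantile of Normal(μ,σ) is μ + z_p·σ, with z_{0.17} = -0.9542 and z_{0.89} = 1.227.
Eliminate σ: μ = (z₂·x₁ − z₁·x₂)/(z₂ − z₁) = (1.227·-87 − (-0.9542)·-62)/2.181 = -76.061.
Then σ = (x₂ − x₁)/(z₂ − z₁) = (-62 − -87)/2.181 = 11.464.

μ = -76.061, σ = 11.464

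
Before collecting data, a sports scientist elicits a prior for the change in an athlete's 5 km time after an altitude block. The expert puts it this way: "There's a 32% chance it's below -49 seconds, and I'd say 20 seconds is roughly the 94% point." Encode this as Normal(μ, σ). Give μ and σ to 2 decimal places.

μ = -33.04, σ = 34.12

The p-quantile of Normal(μ,σ) is μ + z_p·σ, with z_{0.32} = -0.4677 and z_{0.94} = 1.555.
Eliminate σ: μ = (z₂·x₁ − z₁·x₂)/(z₂ − z₁) = (1.555·-49 − (-0.4677)·20)/2.022 = -33.04.
Then σ = (x₂ − x₁)/(z₂ − z₁) = (20 − -49)/2.022 = 34.12.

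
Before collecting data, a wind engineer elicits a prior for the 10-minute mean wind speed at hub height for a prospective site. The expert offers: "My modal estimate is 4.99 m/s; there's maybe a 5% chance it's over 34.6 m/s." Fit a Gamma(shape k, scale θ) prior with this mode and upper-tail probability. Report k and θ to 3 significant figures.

Gamma(k,θ) with k>1 has mode (k−1)θ, so θ = 4.99/(k−1).
Need P(X < 34.6) = 0.95 with θ tied to k this way. Start at k = 2, θ = 4.99: P(X<34.6) ≈ 0.992.
Too high — lower k to spread out. Iterating converges to k ≈ 1.58.
Then θ = 4.99/(1.58−1) ≈ 8.54.

k ≈ 1.58, θ ≈ 8.54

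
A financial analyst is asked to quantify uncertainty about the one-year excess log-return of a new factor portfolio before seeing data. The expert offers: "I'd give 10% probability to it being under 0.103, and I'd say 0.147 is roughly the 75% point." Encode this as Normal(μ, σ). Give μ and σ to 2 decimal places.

μ = 0.13, σ = 0.02

The p-quantile of Normal(μ,σ) is μ + z_p·σ, with z_{0.1} = -1.282 and z_{0.75} = 0.6745.
Eliminate σ: μ = (z₂·x₁ − z₁·x₂)/(z₂ − z₁) = (0.6745·0.103 − (-1.282)·0.147)/1.956 = 0.13.
Then σ = (x₂ − x₁)/(z₂ − z₁) = (0.147 − 0.103)/1.956 = 0.02.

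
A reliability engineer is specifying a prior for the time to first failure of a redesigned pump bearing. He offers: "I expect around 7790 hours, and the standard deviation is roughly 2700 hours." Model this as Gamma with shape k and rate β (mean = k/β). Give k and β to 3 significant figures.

For Gamma(k, rate β): mean = k/β, variance = k/β², so CV = 1/√k.
CV = SD/mean = 2700/7790 = 0.3466, hence k = 1/CV² = 8.32.
Then β = k/mean = 8.32/7790 = 0.00107.

k ≈ 8.32, β ≈ 0.00107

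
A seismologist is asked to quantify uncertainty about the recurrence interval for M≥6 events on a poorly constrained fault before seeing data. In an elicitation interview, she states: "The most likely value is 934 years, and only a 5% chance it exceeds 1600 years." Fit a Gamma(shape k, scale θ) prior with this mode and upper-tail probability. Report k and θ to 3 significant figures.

k ≈ 10.6, θ ≈ 96.9

Gamma(k,θ) with k>1 has mode (k−1)θ, so θ = 934/(k−1).
Need P(X < 1600) = 0.95 with θ tied to k this way. Start at k = 2, θ = 934: P(X<1600) ≈ 0.511.
Too low — raise k to concentrate. Iterating converges to k ≈ 10.6.
Then θ = 934/(10.6−1) ≈ 96.9.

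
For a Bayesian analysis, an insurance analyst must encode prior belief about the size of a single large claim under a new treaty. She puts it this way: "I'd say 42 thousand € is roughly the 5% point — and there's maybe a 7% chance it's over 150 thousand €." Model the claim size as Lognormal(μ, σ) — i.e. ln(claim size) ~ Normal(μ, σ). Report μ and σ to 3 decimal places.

μ ≈ 4.409, σ ≈ 0.408

If T ~ Lognormal(μ,σ) then ln T ~ Normal(μ,σ), so the p-quantile of ln T is μ + z_p·σ.
ln(42) = 3.738 and ln(150) = 5.011; z_{0.05} = -1.645, z_{0.93} = 1.476.
σ = (5.011 − 3.738)/(1.476 − (-1.645)) = 0.408.
μ = 3.738 − (-1.645)·0.408 = 4.409.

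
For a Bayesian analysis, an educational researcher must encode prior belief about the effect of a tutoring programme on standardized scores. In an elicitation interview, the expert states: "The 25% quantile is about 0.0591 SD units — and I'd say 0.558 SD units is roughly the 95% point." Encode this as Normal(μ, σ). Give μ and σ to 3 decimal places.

μ = 0.204, σ = 0.215

The p-quantile of Normal(μ,σ) is μ + z_p·σ, with z_{0.25} = -0.6745 and z_{0.95} = 1.645.
Eliminate σ: μ = (z₂·x₁ − z₁·x₂)/(z₂ − z₁) = (1.645·0.0591 − (-0.6745)·0.558)/2.319 = 0.204.
Then σ = (x₂ − x₁)/(z₂ − z₁) = (0.558 − 0.0591)/2.319 = 0.215.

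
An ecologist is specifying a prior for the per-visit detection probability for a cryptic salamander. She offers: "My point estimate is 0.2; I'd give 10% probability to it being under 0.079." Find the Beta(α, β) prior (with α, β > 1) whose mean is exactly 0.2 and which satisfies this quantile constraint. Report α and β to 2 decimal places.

With mean 0.2 fixed, write α = 0.2s, β = 0.8s where s = α+β.
Need P(θ < 0.079) = 0.1 under Beta(0.2s, 0.8s). Normal approximation: (q−m)/√(m(1−m)/s) ≈ z_{0.1} = -1.28, so s ≈ 0.2·0.8·(-1.28)²/(0.079−0.2)² = 17.9.
At s = 17.9: P(θ<0.079) ≈ 0.070. Adjusting to match 0.1 gives s ≈ 14.27.
So α = 0.2·14.27 ≈ 2.85, β = 0.8·14.27 ≈ 11.41.

α ≈ 2.85, β ≈ 11.41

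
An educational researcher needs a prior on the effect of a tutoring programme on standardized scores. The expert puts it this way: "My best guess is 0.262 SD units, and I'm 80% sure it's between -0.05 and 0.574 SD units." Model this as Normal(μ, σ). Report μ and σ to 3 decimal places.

A symmetric 80% interval runs μ ± z·σ with z = 1.282.
Half-width = 0.312, so σ = 0.312/1.282 = 0.243.
μ is the stated best guess, 0.262.

μ = 0.262, σ = 0.243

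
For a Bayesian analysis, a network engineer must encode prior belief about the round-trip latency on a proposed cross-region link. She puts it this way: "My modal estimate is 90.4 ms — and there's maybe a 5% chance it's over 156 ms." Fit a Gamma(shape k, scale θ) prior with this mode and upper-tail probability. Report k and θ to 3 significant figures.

k ≈ 10.4, θ ≈ 9.64

Gamma(k,θ) with k>1 has mode (k−1)θ, so θ = 90.4/(k−1).
Need P(X < 156) = 0.95 with θ tied to k this way. Start at k = 2, θ = 90.4: P(X<156) ≈ 0.515.
Too low — raise k to concentrate. Iterating converges to k ≈ 10.4.
Then θ = 90.4/(10.4−1) ≈ 9.64.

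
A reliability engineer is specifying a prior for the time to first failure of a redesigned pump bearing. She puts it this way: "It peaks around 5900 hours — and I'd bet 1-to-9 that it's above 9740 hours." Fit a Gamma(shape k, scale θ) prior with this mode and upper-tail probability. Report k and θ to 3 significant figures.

k ≈ 8.51, θ ≈ 786

Gamma(k,θ) with k>1 has mode (k−1)θ, so θ = 5900/(k−1).
Need P(X < 9740) = 0.9 with θ tied to k this way. Start at k = 2, θ = 5900: P(X<9740) ≈ 0.491.
Too low — raise k to concentrate. Iterating converges to k ≈ 8.51.
Then θ = 5900/(8.51−1) ≈ 786.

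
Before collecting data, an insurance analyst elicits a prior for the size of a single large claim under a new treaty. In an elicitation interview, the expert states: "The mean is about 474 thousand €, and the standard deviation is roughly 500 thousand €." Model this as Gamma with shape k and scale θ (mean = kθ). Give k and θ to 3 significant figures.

k ≈ 0.899, θ ≈ 527

For Gamma(k, scale θ): mean = kθ, variance = kθ², so CV = 1/√k.
CV = SD/mean = 500/474 = 1.055, hence k = 1/CV² = 0.899.
Then θ = mean/k = 474/0.899 = 527.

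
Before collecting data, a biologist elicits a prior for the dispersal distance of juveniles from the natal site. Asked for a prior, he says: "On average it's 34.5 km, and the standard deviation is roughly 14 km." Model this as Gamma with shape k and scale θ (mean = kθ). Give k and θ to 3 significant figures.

k ≈ 6.07, θ ≈ 5.68

For Gamma(k, scale θ): mean = kθ, variance = kθ², so CV = 1/√k.
CV = SD/mean = 14/34.5 = 0.4058, hence k = 1/CV² = 6.07.
Then θ = mean/k = 34.5/6.07 = 5.68.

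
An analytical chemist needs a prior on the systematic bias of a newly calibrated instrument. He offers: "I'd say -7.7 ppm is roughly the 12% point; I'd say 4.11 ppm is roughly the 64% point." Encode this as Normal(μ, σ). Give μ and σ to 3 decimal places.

The p-quantile of Normal(μ,σ) is μ + z_p·σ, with z_{0.12} = -1.175 and z_{0.64} = 0.3585.
Eliminate σ: μ = (z₂·x₁ − z₁·x₂)/(z₂ − z₁) = (0.3585·-7.7 − (-1.175)·4.11)/1.533 = 1.349.
Then σ = (x₂ − x₁)/(z₂ − z₁) = (4.11 − -7.7)/1.533 = 7.702.

μ = 1.349, σ = 7.702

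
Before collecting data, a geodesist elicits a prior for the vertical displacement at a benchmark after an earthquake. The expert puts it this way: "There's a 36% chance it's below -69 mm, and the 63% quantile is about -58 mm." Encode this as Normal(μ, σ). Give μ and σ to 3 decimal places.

The p-quantile of Normal(μ,σ) is μ + z_p·σ, with z_{0.36} = -0.3585 and z_{0.63} = 0.3319.
Eliminate σ: μ = (z₂·x₁ − z₁·x₂)/(z₂ − z₁) = (0.3319·-69 − (-0.3585)·-58)/0.6903 = -63.288.
Then σ = (x₂ − x₁)/(z₂ − z₁) = (-58 − -69)/0.6903 = 15.935.

μ = -63.288, σ = 15.935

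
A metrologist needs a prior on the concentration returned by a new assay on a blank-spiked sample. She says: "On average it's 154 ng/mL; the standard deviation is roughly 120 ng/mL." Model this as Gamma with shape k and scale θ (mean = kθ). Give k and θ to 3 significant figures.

For Gamma(k, scale θ): mean = kθ, variance = kθ², so CV = 1/√k.
CV = SD/mean = 120/154 = 0.7792, hence k = 1/CV² = 1.65.
Then θ = mean/k = 154/1.65 = 93.5.

k ≈ 1.65, θ ≈ 93.5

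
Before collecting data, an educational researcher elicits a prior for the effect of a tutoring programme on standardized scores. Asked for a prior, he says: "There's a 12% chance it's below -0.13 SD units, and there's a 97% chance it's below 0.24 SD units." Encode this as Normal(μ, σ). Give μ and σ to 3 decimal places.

μ = 0.012, σ = 0.121

The p-quantile of Normal(μ,σ) is μ + z_p·σ, with z_{0.12} = -1.175 and z_{0.97} = 1.881.
Eliminate σ: μ = (z₂·x₁ − z₁·x₂)/(z₂ − z₁) = (1.881·-0.13 − (-1.175)·0.24)/3.056 = 0.012.
Then σ = (x₂ − x₁)/(z₂ − z₁) = (0.24 − -0.13)/3.056 = 0.121.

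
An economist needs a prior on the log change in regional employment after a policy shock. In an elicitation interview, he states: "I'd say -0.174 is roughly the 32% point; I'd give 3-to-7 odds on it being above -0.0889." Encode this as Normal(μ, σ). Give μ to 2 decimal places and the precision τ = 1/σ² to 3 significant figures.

For Normal(μ,σ), the p-quantile is μ + z_p·σ. Here z_{0.32} = -0.4677, z_{0.7} = 0.5244.
So -0.174 = μ − 0.4677σ and -0.0889 = μ + 0.5244σ.
Subtracting: σ = (-0.0889 − -0.174)/(0.5244 − (-0.4677)) = 0.09.
Then μ = -0.174 − (-0.4677)·0.09 = -0.13.
Precision τ = 1/σ² = 1/0.08578² = 136.

μ = -0.13, τ = 136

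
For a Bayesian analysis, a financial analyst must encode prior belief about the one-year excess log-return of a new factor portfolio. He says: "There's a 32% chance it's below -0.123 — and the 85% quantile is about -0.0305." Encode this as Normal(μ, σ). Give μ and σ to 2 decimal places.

μ = -0.09, σ = 0.06

The p-quantile of Normal(μ,σ) is μ + z_p·σ, with z_{0.32} = -0.4677 and z_{0.85} = 1.036.
Eliminate σ: μ = (z₂·x₁ − z₁·x₂)/(z₂ − z₁) = (1.036·-0.123 − (-0.4677)·-0.0305)/1.504 = -0.09.
Then σ = (x₂ − x₁)/(z₂ − z₁) = (-0.0305 − -0.123)/1.504 = 0.06.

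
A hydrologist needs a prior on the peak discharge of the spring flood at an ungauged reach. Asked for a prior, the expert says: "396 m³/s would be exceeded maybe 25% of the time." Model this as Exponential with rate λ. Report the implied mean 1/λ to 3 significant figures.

mean ≈ 286 m³/s

P(T > 396.0) = e^(−λ·396.0) = 0.25, so λ = −ln(0.25)/396.0 = 0.0035.
Mean = 1/λ = 286 m³/s.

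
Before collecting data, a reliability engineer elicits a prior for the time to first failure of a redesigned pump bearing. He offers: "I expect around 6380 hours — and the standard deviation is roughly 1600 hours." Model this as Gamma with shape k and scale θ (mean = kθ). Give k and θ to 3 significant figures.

k ≈ 15.9, θ ≈ 401

For Gamma(k, scale θ): mean = kθ, variance = kθ², so CV = 1/√k.
CV = SD/mean = 1600/6380 = 0.2508, hence k = 1/CV² = 15.9.
Then θ = mean/k = 6380/15.9 = 401.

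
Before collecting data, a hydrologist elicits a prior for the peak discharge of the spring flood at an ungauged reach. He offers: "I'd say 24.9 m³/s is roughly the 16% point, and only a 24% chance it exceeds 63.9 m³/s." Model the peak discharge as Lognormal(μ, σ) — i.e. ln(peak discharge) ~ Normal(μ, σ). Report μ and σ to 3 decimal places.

If T ~ Lognormal(μ,σ) then ln T ~ Normal(μ,σ), so the p-quantile of ln T is μ + z_p·σ.
ln(24.9) = 3.215 and ln(63.9) = 4.157; z_{0.16} = -0.9945, z_{0.76} = 0.7063.
σ = (4.157 − 3.215)/(0.7063 − (-0.9945)) = 0.554.
μ = 3.215 − (-0.9945)·0.554 = 3.766.

μ ≈ 3.766, σ ≈ 0.554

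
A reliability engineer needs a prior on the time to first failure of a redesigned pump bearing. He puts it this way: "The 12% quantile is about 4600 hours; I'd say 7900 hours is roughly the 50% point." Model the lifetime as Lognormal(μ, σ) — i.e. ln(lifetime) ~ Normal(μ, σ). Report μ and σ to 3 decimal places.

If T ~ Lognormal(μ,σ) then ln T ~ Normal(μ,σ), so the p-quantile of ln T is μ + z_p·σ.
ln(4600) = 8.434 and ln(7900) = 8.975; z_{0.12} = -1.175, z_{0.5} = 0.
σ = (8.975 − 8.434)/(0 − (-1.175)) = 0.460.
μ = 8.434 − (-1.175)·0.460 = 8.975.

μ ≈ 8.975, σ ≈ 0.460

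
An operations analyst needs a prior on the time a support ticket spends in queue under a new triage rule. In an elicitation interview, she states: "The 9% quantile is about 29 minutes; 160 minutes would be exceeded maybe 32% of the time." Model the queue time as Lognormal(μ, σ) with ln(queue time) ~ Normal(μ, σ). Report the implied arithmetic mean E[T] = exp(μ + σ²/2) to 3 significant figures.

If T ~ Lognormal(μ,σ) then ln T ~ Normal(μ,σ), so the p-quantile of ln T is μ + z_p·σ.
ln(29) = 3.367 and ln(160) = 5.075; z_{0.09} = -1.341, z_{0.68} = 0.4677.
σ = (5.075 − 3.367)/(0.4677 − (-1.341)) = 0.944.
μ = 3.367 − (-1.341)·0.944 = 4.633.
E[T] = exp(μ + σ²/2) = exp(4.633 + 0.4459) = 161 minutes.

E[T] ≈ 161 minutes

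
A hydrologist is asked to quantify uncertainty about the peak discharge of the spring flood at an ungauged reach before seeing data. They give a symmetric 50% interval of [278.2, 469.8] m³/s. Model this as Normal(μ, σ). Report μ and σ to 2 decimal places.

μ = 374.00, σ = 142.03

A symmetric 50% interval runs μ ± z·σ with z = 0.6745.
Half-width = 95.8, so σ = 95.8/0.6745 = 142.03.
μ is the interval midpoint, 374.00.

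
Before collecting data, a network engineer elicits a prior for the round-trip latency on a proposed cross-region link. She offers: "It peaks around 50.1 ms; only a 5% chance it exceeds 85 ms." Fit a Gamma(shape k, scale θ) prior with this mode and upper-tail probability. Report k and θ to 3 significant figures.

Gamma(k,θ) with k>1 has mode (k−1)θ, so θ = 50.1/(k−1).
Need P(X < 85) = 0.95 with θ tied to k this way. Start at k = 2, θ = 50.1: P(X<85) ≈ 0.506.
Too low — raise k to concentrate. Iterating converges to k ≈ 11.
Then θ = 50.1/(11−1) ≈ 5.01.

k ≈ 11, θ ≈ 5.01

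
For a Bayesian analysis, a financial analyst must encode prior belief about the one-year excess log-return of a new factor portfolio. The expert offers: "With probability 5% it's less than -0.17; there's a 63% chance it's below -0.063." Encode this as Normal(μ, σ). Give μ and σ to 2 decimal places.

For Normal(μ,σ), the p-quantile is μ + z_p·σ. Here z_{0.05} = -1.645, z_{0.63} = 0.3319.
So -0.17 = μ − 1.645σ and -0.063 = μ + 0.3319σ.
Subtracting: σ = (-0.063 − -0.17)/(0.3319 − (-1.645)) = 0.05.
Then μ = -0.17 − (-1.645)·0.05 = -0.08.

μ = -0.08, σ = 0.05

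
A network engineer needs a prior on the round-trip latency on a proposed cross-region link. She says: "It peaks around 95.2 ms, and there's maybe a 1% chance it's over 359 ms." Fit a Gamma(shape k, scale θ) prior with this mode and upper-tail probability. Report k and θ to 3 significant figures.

Gamma(k,θ) with k>1 has mode (k−1)θ, so θ = 95.2/(k−1).
Need P(X < 359) = 0.99 with θ tied to k this way. Start at k = 2, θ = 95.2: P(X<359) ≈ 0.890.
Too low — raise k to concentrate. Iterating converges to k ≈ 3.41.
Then θ = 95.2/(3.41−1) ≈ 39.5.

k ≈ 3.41, θ ≈ 39.5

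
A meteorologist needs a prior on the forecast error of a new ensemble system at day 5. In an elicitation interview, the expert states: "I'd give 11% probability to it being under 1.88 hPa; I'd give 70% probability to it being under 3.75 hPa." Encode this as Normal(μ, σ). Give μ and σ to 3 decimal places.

μ = 3.190, σ = 1.068

The p-quantile of Normal(μ,σ) is μ + z_p·σ, with z_{0.11} = -1.227 and z_{0.7} = 0.5244.
Eliminate σ: μ = (z₂·x₁ − z₁·x₂)/(z₂ − z₁) = (0.5244·1.88 − (-1.227)·3.75)/1.751 = 3.190.
Then σ = (x₂ − x₁)/(z₂ − z₁) = (3.75 − 1.88)/1.751 = 1.068.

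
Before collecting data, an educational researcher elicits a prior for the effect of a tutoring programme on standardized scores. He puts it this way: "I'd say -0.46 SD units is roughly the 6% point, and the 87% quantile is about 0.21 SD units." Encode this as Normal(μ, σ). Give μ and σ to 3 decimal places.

μ = -0.071, σ = 0.250

For Normal(μ,σ), the p-quantile is μ + z_p·σ. Here z_{0.06} = -1.555, z_{0.87} = 1.126.
So -0.46 = μ − 1.555σ and 0.21 = μ + 1.126σ.
Subtracting: σ = (0.21 − -0.46)/(1.126 − (-1.555)) = 0.250.
Then μ = -0.46 − (-1.555)·0.250 = -0.071.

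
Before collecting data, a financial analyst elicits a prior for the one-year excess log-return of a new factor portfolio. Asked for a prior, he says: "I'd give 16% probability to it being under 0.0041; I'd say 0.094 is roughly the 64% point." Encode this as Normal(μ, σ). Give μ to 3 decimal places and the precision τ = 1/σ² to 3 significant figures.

The p-quantile of Normal(μ,σ) is μ + z_p·σ, with z_{0.16} = -0.9945 and z_{0.64} = 0.3585.
Eliminate σ: μ = (z₂·x₁ − z₁·x₂)/(z₂ − z₁) = (0.3585·0.0041 − (-0.9945)·0.094)/1.353 = 0.070.
Then σ = (x₂ − x₁)/(z₂ − z₁) = (0.094 − 0.0041)/1.353 = 0.066.
Precision τ = 1/σ² = 1/0.06645² = 226.

μ = 0.070, τ = 226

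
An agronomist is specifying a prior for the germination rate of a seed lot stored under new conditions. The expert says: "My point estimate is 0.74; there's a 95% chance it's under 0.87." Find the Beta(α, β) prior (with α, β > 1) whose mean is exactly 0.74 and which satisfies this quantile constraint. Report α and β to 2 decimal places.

α ≈ 18.47, β ≈ 6.49

With mean 0.74 fixed, write α = 0.74s, β = 0.26s where s = α+β.
Need P(θ < 0.87) = 0.95 under Beta(0.74s, 0.26s). Normal approximation: (q−m)/√(m(1−m)/s) ≈ z_{0.95} = 1.64, so s ≈ 0.74·0.26·(1.64)²/(0.87−0.74)² = 30.8.
At s = 30.8: P(θ<0.87) ≈ 0.968. Adjusting to match 0.95 gives s ≈ 24.96.
So α = 0.74·24.96 ≈ 18.47, β = 0.26·24.96 ≈ 6.49.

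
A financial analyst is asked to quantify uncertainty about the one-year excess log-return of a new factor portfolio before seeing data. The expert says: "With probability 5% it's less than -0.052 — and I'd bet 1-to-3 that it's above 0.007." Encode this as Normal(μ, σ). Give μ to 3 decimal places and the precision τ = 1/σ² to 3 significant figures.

μ = -0.010, τ = 1550

For Normal(μ,σ), the p-quantile is μ + z_p·σ. Here z_{0.05} = -1.645, z_{0.75} = 0.6745.
So -0.052 = μ − 1.645σ and 0.007 = μ + 0.6745σ.
Subtracting: σ = (0.007 − -0.052)/(0.6745 − (-1.645)) = 0.025.
Then μ = -0.052 − (-1.645)·0.025 = -0.010.
Precision τ = 1/σ² = 1/0.02544² = 1550.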